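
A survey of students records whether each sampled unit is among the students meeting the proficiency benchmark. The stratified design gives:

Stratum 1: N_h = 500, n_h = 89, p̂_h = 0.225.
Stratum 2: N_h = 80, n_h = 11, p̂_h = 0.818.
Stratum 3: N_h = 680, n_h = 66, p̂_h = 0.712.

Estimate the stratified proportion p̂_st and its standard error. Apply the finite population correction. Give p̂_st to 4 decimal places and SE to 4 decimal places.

p̂_st ≈ 0.5255, SE ≈ 0.0337

N = 1260; stratum weights W_h = N_h/N.
p̂_st = Σ W_h p̂_h = (500·0.225 + 80·0.818 + 680·0.712)/1260 = 0.52548
V̂(p̂_st) = Σ W_h² (1 − n_h/N_h) p̂_h(1−p̂_h)/(n_h−1):
  stratum 1: (500/1260)²·(1 − 89/500)·0.225·0.775/88 = 0.000256491
  stratum 2: (80/1260)²·(1 − 11/80)·0.818·0.182/10 = 5.17634e-05
  stratum 3: (680/1260)²·(1 − 66/680)·0.712·0.288/65 = 0.000829651
V̂(p̂_st) = 0.00113791; SE = √V̂ = 0.0337329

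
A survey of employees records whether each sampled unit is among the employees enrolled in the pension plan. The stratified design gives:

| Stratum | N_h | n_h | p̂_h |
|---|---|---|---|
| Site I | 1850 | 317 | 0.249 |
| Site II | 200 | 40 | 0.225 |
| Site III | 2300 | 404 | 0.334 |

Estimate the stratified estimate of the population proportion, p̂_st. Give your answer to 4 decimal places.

N = 4350; stratum weights W_h = N_h/N.
p̂_st = Σ W_h p̂_h = (1850·0.249 + 200·0.225 + 2300·0.334)/4350 = 0.29284

p̂_st ≈ 0.2928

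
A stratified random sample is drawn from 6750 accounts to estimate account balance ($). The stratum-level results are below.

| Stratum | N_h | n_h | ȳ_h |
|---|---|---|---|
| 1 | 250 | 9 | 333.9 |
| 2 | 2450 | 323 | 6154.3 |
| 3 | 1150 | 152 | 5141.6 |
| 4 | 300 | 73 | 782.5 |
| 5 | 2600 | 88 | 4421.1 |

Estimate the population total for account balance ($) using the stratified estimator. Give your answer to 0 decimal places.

τ̂_st ≈ 32803960

τ̂_st = Σ N_h ȳ_h = 250·333.9 + 2450·6154.3 + 1150·5141.6 + 300·782.5 + 2600·4421.1 = 32803960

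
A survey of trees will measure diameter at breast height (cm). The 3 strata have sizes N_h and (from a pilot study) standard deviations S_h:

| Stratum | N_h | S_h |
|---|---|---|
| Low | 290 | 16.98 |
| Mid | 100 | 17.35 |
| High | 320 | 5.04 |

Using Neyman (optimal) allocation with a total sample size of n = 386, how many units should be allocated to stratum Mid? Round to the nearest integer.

Neyman allocation: n_h = n · N_h S_h / Σ N_i S_i, with n = 386.
  stratum Low: N_h·S_h = 290·16.98 = 4924.20
  stratum Mid: N_h·S_h = 100·17.35 = 1735.00
  stratum High: N_h·S_h = 320·5.04 = 1612.80
Σ N_h S_h = 8272.00
n for stratum Mid = 386·1735.00/8272.00 = 80.961 → 81

81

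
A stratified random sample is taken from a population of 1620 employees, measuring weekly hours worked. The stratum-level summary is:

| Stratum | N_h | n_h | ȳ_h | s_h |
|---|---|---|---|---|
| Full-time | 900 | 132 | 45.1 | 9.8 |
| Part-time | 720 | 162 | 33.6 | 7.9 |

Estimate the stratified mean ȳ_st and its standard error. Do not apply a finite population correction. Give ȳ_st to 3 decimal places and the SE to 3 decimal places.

ȳ_st ≈ 39.989, SE ≈ 0.548

ȳ_st = Σ W_h ȳ_h = (900·45.1 + 720·33.6)/1620 = 39.98889
V̂(ȳ_st) = Σ W_h² s_h²/n_h, with W_h = N_h/N and N = 1620:
  stratum Full-time: (900/1620)²·9.8²/132 = 0.22456
  stratum Part-time: (720/1620)²·7.9²/162 = 0.0760982
V̂(ȳ_st) = 0.300659
SE(ȳ_st) = √0.300659 = 0.548323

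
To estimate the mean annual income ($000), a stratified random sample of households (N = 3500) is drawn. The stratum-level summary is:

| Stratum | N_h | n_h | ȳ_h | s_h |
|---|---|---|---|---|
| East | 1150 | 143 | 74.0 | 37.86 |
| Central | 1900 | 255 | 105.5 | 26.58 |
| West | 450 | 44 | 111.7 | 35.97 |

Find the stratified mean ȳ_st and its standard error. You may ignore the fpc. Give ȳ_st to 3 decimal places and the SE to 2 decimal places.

ȳ_st ≈ 95.947, SE ≈ 1.54

ȳ_st = Σ W_h ȳ_h = (1150·74.0 + 1900·105.5 + 450·111.7)/3500 = 95.94714
V̂(ȳ_st) = Σ W_h² s_h²/n_h, with W_h = N_h/N and N = 3500:
  stratum East: (1150/3500)²·37.86²/143 = 1.08214
  stratum Central: (1900/3500)²·26.58²/255 = 0.816471
  stratum West: (450/3500)²·35.97²/44 = 0.486091
V̂(ȳ_st) = 2.38471
SE(ȳ_st) = √2.38471 = 1.54425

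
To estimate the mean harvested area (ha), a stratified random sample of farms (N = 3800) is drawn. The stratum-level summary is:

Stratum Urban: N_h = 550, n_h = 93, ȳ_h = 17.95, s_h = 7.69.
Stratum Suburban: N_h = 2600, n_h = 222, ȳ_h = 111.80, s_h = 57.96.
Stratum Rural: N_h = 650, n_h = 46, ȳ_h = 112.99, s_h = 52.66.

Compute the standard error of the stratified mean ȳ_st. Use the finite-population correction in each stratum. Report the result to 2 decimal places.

SE(ȳ_st) ≈ 2.85

V̂(ȳ_st) = Σ W_h² (1 − n_h/N_h) s_h²/n_h, with W_h = N_h/N and N = 3800:
  stratum Urban: (550/3800)²·(1 − 93/550)·7.69²/93 = 0.0110683
  stratum Suburban: (2600/3800)²·(1 − 222/2600)·57.96²/222 = 6.47921
  stratum Rural: (650/3800)²·(1 − 46/650)·52.66²/46 = 1.63903
V̂(ȳ_st) = 8.1293
SE(ȳ_st) = √8.1293 = 2.85119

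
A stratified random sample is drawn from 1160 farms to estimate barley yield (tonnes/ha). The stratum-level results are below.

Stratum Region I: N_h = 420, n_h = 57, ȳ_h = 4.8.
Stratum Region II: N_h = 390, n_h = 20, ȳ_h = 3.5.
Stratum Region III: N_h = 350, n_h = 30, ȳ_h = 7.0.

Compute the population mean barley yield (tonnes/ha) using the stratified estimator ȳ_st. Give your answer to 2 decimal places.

ȳ_st ≈ 5.03

N = Σ N_h = 1160. Stratum weights W_h = N_h/N.
ȳ_st = (420·4.8 + 390·3.5 + 350·7.0) / 1160 = 5.0267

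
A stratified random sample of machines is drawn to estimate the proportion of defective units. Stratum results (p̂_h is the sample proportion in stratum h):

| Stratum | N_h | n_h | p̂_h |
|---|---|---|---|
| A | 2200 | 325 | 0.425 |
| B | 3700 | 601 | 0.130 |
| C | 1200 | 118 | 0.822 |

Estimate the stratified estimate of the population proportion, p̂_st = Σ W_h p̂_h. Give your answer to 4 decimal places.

N = 7100; stratum weights W_h = N_h/N.
p̂_st = Σ W_h p̂_h = (2200·0.425 + 3700·0.130 + 1200·0.822)/7100 = 0.33837

p̂_st ≈ 0.3384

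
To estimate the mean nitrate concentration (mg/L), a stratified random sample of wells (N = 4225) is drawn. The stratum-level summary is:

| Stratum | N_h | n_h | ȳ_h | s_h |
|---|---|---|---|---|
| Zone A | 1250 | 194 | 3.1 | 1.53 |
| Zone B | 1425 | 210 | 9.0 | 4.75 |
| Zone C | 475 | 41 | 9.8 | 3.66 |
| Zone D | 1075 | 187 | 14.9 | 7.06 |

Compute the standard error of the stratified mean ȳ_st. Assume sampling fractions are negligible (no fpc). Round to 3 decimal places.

SE(ȳ_st) ≈ 0.186

V̂(ȳ_st) = Σ W_h² s_h²/n_h, with W_h = N_h/N and N = 4225:
  stratum Zone A: (1250/4225)²·1.53²/194 = 0.0010562
  stratum Zone B: (1425/4225)²·4.75²/210 = 0.0122221
  stratum Zone C: (475/4225)²·3.66²/41 = 0.00412964
  stratum Zone D: (1075/4225)²·7.06²/187 = 0.0172556
V̂(ȳ_st) = 0.0346635
SE(ȳ_st) = √0.0346635 = 0.186181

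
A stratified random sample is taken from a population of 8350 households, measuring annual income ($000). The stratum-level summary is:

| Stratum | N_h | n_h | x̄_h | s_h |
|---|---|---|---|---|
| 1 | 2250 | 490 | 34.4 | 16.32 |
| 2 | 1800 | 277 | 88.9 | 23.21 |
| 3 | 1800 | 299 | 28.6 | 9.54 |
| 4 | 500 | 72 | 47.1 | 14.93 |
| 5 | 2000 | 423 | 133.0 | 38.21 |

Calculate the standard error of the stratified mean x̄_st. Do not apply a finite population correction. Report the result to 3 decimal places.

SE(x̄_st) ≈ 0.594

V̂(x̄_st) = Σ W_h² s_h²/n_h, with W_h = N_h/N and N = 8350:
  stratum 1: (2250/8350)²·16.32²/490 = 0.0394672
  stratum 2: (1800/8350)²·23.21²/277 = 0.0903738
  stratum 3: (1800/8350)²·9.54²/299 = 0.0141448
  stratum 4: (500/8350)²·14.93²/72 = 0.0111008
  stratum 5: (2000/8350)²·38.21²/423 = 0.198016
V̂(x̄_st) = 0.353103
SE(x̄_st) = √0.353103 = 0.594225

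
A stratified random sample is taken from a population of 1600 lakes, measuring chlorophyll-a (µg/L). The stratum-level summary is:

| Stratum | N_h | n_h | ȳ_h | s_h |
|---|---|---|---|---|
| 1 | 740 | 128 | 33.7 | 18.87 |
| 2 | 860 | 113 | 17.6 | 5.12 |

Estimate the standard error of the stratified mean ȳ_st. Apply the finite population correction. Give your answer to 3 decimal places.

V̂(ȳ_st) = Σ W_h² (1 − n_h/N_h) s_h²/n_h, with W_h = N_h/N and N = 1600:
  stratum 1: (740/1600)²·(1 − 128/740)·18.87²/128 = 0.492127
  stratum 2: (860/1600)²·(1 − 113/860)·5.12²/113 = 0.0582158
V̂(ȳ_st) = 0.550343
SE(ȳ_st) = √0.550343 = 0.741851

SE(ȳ_st) ≈ 0.742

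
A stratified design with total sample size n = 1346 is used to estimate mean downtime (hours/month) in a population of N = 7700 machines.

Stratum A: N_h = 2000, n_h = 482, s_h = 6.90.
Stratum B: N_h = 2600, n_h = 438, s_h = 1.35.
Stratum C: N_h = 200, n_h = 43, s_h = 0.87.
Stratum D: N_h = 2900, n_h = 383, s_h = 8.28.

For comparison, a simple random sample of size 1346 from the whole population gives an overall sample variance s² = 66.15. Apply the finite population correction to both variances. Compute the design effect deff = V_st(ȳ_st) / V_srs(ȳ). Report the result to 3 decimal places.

deff ≈ 0.678

V̂(ȳ_st) = Σ W_h² (1 − n_h/N_h) s_h²/n_h, with W_h = N_h/N and N = 7700:
  stratum A: (2000/7700)²·(1 − 482/2000)·6.90²/482 = 0.00505791
  stratum B: (2600/7700)²·(1 − 438/2600)·1.35²/438 = 0.000394495
  stratum C: (200/7700)²·(1 − 43/200)·0.87²/43 = 9.3222e-06
  stratum D: (2900/7700)²·(1 − 383/2900)·8.28²/383 = 0.0220375
V_st = 0.0274992
V_srs = (1 − 1346/7700)·66.15/1346 = 0.0405547
deff = V_st / V_srs = 0.0274992/0.0405547 = 0.6781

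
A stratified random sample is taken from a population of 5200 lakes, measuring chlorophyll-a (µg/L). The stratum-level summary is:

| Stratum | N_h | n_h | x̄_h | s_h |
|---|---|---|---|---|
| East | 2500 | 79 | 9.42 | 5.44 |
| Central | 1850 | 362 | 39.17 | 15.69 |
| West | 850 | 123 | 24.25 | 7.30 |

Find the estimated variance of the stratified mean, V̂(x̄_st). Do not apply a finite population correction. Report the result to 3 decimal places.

V̂(x̄_st) ≈ 0.184

V̂(x̄_st) = Σ W_h² s_h²/n_h, with W_h = N_h/N and N = 5200:
  stratum East: (2500/5200)²·5.44²/79 = 0.0865853
  stratum Central: (1850/5200)²·15.69²/362 = 0.0860744
  stratum West: (850/5200)²·7.30²/123 = 0.0115764
V̂(x̄_st) = 0.184236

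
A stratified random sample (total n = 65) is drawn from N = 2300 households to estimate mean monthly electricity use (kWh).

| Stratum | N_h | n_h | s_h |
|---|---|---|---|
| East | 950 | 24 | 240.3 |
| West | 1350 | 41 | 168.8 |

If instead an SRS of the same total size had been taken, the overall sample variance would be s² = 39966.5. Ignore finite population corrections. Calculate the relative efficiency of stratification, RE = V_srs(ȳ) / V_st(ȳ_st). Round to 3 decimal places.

RE ≈ 0.946

V̂(ȳ_st) = Σ W_h² s_h²/n_h, with W_h = N_h/N and N = 2300:
  stratum East: (950/2300)²·240.3²/24 = 410.476
  stratum West: (1350/2300)²·168.8²/41 = 239.427
V_st = 649.903
V_srs = s²/n = 39966.5/65 = 614.869
Relative efficiency = V_srs / V_st = 614.869/649.903 = 0.9461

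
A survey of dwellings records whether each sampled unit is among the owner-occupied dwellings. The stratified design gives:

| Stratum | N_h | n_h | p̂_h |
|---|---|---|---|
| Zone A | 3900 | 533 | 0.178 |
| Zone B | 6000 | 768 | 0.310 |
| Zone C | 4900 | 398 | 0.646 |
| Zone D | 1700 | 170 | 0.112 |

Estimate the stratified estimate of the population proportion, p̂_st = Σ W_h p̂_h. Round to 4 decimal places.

p̂_st ≈ 0.3582

N = 16500; stratum weights W_h = N_h/N.
p̂_st = Σ W_h p̂_h = (3900·0.178 + 6000·0.310 + 4900·0.646 + 1700·0.112)/16500 = 0.35818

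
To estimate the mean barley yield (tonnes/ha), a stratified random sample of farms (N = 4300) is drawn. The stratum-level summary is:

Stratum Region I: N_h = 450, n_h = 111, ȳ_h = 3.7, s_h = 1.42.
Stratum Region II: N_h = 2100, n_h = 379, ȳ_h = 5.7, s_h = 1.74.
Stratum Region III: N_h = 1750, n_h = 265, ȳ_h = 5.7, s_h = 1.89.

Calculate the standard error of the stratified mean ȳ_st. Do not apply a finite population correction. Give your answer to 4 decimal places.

SE(ȳ_st) ≈ 0.0659

V̂(ȳ_st) = Σ W_h² s_h²/n_h, with W_h = N_h/N and N = 4300:
  stratum Region I: (450/4300)²·1.42²/111 = 0.000198949
  stratum Region II: (2100/4300)²·1.74²/379 = 0.00190529
  stratum Region III: (1750/4300)²·1.89²/265 = 0.00223263
V̂(ȳ_st) = 0.00433687
SE(ȳ_st) = √0.00433687 = 0.0658549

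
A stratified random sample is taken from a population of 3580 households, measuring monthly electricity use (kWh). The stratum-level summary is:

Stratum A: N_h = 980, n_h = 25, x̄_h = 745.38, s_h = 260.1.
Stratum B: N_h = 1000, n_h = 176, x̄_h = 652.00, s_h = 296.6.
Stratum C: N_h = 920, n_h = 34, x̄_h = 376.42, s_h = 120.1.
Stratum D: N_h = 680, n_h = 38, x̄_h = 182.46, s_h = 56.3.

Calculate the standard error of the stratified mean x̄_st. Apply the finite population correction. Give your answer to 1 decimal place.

V̂(x̄_st) = Σ W_h² (1 − n_h/N_h) s_h²/n_h, with W_h = N_h/N and N = 3580:
  stratum A: (980/3580)²·(1 − 25/980)·260.1²/25 = 197.608
  stratum B: (1000/3580)²·(1 − 176/1000)·296.6²/176 = 32.1359
  stratum C: (920/3580)²·(1 − 34/920)·120.1²/34 = 26.9813
  stratum D: (680/3580)²·(1 − 38/680)·56.3²/38 = 2.84126
V̂(x̄_st) = 259.566
SE(x̄_st) = √259.566 = 16.1111

SE(x̄_st) ≈ 16.1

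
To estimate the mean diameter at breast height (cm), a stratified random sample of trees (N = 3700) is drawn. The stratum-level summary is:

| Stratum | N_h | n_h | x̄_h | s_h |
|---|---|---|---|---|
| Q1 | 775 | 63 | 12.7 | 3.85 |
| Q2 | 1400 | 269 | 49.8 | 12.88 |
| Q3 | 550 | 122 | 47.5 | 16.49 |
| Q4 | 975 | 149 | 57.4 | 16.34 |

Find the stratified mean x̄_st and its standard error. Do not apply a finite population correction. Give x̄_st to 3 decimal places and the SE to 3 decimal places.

x̄_st ≈ 43.690, SE ≈ 0.522

x̄_st = Σ W_h x̄_h = (775·12.7 + 1400·49.8 + 550·47.5 + 975·57.4)/3700 = 43.68986
V̂(x̄_st) = Σ W_h² s_h²/n_h, with W_h = N_h/N and N = 3700:
  stratum Q1: (775/3700)²·3.85²/63 = 0.0103224
  stratum Q2: (1400/3700)²·12.88²/269 = 0.0882942
  stratum Q3: (550/3700)²·16.49²/122 = 0.0492497
  stratum Q4: (975/3700)²·16.34²/149 = 0.12443
V̂(x̄_st) = 0.272296
SE(x̄_st) = √0.272296 = 0.52182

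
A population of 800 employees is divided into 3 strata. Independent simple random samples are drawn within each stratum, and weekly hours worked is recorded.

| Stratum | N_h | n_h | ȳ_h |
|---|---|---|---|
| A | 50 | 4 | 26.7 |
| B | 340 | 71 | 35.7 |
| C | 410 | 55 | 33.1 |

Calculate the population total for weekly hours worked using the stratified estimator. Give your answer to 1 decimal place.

τ̂_st = Σ N_h ȳ_h = 50·26.7 + 340·35.7 + 410·33.1 = 27044.0

τ̂_st ≈ 27044.0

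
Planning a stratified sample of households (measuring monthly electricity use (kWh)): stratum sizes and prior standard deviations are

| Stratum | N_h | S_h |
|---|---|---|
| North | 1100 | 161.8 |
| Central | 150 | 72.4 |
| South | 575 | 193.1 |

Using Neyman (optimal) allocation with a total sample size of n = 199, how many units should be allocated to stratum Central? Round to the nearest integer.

Neyman allocation: n_h = n · N_h S_h / Σ N_i S_i, with n = 199.
  stratum North: N_h·S_h = 1100·161.8 = 177980.00
  stratum Central: N_h·S_h = 150·72.4 = 10860.00
  stratum South: N_h·S_h = 575·193.1 = 111032.50
Σ N_h S_h = 299872.50
n for stratum Central = 199·10860.00/299872.50 = 7.207 → 7

7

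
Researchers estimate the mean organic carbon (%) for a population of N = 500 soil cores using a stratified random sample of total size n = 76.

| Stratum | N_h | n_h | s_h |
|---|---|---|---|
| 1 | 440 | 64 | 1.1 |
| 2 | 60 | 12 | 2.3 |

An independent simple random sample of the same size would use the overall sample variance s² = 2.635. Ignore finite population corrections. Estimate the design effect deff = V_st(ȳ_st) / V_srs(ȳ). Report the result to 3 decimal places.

deff ≈ 0.605

V̂(ȳ_st) = Σ W_h² s_h²/n_h, with W_h = N_h/N and N = 500:
  stratum 1: (440/500)²·1.1²/64 = 0.014641
  stratum 2: (60/500)²·2.3²/12 = 0.006348
V_st = 0.020989
V_srs = s²/n = 2.635/76 = 0.0346711
deff = V_st / V_srs = 0.020989/0.0346711 = 0.6054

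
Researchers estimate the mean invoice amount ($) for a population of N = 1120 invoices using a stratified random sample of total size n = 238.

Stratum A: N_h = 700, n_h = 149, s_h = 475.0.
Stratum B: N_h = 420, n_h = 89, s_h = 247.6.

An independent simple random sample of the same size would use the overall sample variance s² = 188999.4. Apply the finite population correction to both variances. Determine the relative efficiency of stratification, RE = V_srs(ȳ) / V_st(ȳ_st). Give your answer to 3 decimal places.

RE ≈ 1.154

V̂(ȳ_st) = Σ W_h² (1 − n_h/N_h) s_h²/n_h, with W_h = N_h/N and N = 1120:
  stratum A: (700/1120)²·(1 − 149/700)·475.0²/149 = 465.602
  stratum B: (420/1120)²·(1 − 89/420)·247.6²/89 = 76.3401
V_st = 541.942
V_srs = (1 − 238/1120)·188999.4/238 = 625.366
Relative efficiency = V_srs / V_st = 625.366/541.942 = 1.1539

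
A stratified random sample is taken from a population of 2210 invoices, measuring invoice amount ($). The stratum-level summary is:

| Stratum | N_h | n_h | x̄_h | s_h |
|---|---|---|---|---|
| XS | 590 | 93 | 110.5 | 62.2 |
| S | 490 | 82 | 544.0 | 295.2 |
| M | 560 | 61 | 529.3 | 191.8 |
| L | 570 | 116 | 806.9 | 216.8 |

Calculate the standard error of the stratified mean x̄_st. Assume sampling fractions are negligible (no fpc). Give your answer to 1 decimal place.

SE(x̄_st) ≈ 11.0

V̂(x̄_st) = Σ W_h² s_h²/n_h, with W_h = N_h/N and N = 2210:
  stratum XS: (590/2210)²·62.2²/93 = 2.96495
  stratum S: (490/2210)²·295.2²/82 = 52.2428
  stratum M: (560/2210)²·191.8²/61 = 38.7221
  stratum L: (570/2210)²·216.8²/116 = 26.9542
V̂(x̄_st) = 120.884
SE(x̄_st) = √120.884 = 10.9947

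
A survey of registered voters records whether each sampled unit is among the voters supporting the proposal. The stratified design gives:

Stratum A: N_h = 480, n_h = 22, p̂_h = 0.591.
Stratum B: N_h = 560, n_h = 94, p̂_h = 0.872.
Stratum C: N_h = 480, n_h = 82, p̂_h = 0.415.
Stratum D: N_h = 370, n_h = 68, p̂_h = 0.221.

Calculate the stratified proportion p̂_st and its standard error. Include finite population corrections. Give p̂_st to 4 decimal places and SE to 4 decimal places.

N = 1890; stratum weights W_h = N_h/N.
p̂_st = Σ W_h p̂_h = (480·0.591 + 560·0.872 + 480·0.415 + 370·0.221)/1890 = 0.55713
V̂(p̂_st) = Σ W_h² (1 − n_h/N_h) p̂_h(1−p̂_h)/(n_h−1):
  stratum A: (480/1890)²·(1 − 22/480)·0.591·0.409/21 = 0.000708394
  stratum B: (560/1890)²·(1 − 94/560)·0.872·0.128/93 = 8.76786e-05
  stratum C: (480/1890)²·(1 − 82/480)·0.415·0.585/81 = 0.000160295
  stratum D: (370/1890)²·(1 − 68/370)·0.221·0.779/67 = 8.03785e-05
V̂(p̂_st) = 0.00103675; SE = √V̂ = 0.0321985

p̂_st ≈ 0.5571, SE ≈ 0.0322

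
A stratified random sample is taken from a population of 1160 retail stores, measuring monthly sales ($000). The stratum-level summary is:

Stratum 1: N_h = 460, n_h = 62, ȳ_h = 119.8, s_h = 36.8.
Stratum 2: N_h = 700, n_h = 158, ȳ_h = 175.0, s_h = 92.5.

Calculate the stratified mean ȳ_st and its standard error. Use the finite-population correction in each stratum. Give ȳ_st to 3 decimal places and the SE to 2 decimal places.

ȳ_st = Σ W_h ȳ_h = (460·119.8 + 700·175.0)/1160 = 153.11034
V̂(ȳ_st) = Σ W_h² (1 − n_h/N_h) s_h²/n_h, with W_h = N_h/N and N = 1160:
  stratum 1: (460/1160)²·(1 − 62/460)·36.8²/62 = 2.97186
  stratum 2: (700/1160)²·(1 − 158/700)·92.5²/158 = 15.2689
V̂(ȳ_st) = 18.2408
SE(ȳ_st) = √18.2408 = 4.27092

ȳ_st ≈ 153.110, SE ≈ 4.27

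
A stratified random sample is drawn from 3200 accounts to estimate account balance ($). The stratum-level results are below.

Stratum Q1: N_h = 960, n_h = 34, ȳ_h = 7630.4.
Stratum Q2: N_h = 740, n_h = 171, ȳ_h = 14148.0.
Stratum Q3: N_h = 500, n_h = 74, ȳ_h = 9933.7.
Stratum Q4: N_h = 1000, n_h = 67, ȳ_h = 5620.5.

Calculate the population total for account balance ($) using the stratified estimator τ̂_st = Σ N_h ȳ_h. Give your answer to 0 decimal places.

τ̂_st = Σ N_h ȳ_h = 960·7630.4 + 740·14148.0 + 500·9933.7 + 1000·5620.5 = 28382054

τ̂_st ≈ 28382054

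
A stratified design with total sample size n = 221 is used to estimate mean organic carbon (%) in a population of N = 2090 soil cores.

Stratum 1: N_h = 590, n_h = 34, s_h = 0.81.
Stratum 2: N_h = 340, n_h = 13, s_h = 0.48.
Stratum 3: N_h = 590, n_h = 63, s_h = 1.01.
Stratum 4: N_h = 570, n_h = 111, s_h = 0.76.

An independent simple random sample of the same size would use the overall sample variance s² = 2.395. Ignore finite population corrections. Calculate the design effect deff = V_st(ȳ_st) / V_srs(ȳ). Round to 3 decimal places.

V̂(ȳ_st) = Σ W_h² s_h²/n_h, with W_h = N_h/N and N = 2090:
  stratum 1: (590/2090)²·0.81²/34 = 0.00153781
  stratum 2: (340/2090)²·0.48²/13 = 0.000469034
  stratum 3: (590/2090)²·1.01²/63 = 0.00129037
  stratum 4: (570/2090)²·0.76²/111 = 0.000387045
V_st = 0.00368426
V_srs = s²/n = 2.395/221 = 0.0108371
deff = V_st / V_srs = 0.00368426/0.0108371 = 0.3400

deff ≈ 0.340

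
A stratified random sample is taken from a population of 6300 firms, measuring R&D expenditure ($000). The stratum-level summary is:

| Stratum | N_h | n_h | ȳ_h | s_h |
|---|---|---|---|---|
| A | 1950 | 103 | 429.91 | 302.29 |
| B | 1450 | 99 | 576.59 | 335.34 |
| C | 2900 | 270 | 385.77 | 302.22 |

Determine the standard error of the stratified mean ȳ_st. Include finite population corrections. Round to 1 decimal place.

V̂(ȳ_st) = Σ W_h² (1 − n_h/N_h) s_h²/n_h, with W_h = N_h/N and N = 6300:
  stratum A: (1950/6300)²·(1 − 103/1950)·302.29²/103 = 80.5065
  stratum B: (1450/6300)²·(1 − 99/1450)·335.34²/99 = 56.0632
  stratum C: (2900/6300)²·(1 − 270/2900)·302.22²/270 = 65.0063
V̂(ȳ_st) = 201.576
SE(ȳ_st) = √201.576 = 14.1977

SE(ȳ_st) ≈ 14.2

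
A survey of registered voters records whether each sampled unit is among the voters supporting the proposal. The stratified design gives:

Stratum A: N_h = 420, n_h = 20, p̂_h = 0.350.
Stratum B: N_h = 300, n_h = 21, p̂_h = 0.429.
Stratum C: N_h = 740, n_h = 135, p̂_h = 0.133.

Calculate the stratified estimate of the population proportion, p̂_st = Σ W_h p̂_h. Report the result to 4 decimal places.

p̂_st ≈ 0.2562

N = 1460; stratum weights W_h = N_h/N.
p̂_st = Σ W_h p̂_h = (420·0.350 + 300·0.429 + 740·0.133)/1460 = 0.25625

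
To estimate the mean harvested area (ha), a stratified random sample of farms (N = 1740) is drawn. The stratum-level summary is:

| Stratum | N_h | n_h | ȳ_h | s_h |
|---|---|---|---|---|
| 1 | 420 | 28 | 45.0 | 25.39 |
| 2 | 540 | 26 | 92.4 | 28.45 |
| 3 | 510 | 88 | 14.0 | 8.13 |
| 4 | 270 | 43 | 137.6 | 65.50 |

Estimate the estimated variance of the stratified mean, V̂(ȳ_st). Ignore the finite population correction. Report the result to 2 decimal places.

V̂(ȳ_st) ≈ 6.81

V̂(ȳ_st) = Σ W_h² s_h²/n_h, with W_h = N_h/N and N = 1740:
  stratum 1: (420/1740)²·25.39²/28 = 1.34143
  stratum 2: (540/1740)²·28.45²/26 = 2.99834
  stratum 3: (510/1740)²·8.13²/88 = 0.0645268
  stratum 4: (270/1740)²·65.50²/43 = 2.40239
V̂(ȳ_st) = 6.80668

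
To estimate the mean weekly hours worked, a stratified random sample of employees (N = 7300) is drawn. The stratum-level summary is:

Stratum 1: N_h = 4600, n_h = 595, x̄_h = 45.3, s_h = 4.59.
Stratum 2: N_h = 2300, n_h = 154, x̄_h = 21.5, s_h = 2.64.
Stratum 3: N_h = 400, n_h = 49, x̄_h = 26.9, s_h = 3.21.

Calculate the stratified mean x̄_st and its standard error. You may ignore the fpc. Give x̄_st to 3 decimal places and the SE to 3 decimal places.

x̄_st ≈ 36.793, SE ≈ 0.139

x̄_st = Σ W_h x̄_h = (4600·45.3 + 2300·21.5 + 400·26.9)/7300 = 36.79315
V̂(x̄_st) = Σ W_h² s_h²/n_h, with W_h = N_h/N and N = 7300:
  stratum 1: (4600/7300)²·4.59²/595 = 0.0140598
  stratum 2: (2300/7300)²·2.64²/154 = 0.00449259
  stratum 3: (400/7300)²·3.21²/49 = 0.000631376
V̂(x̄_st) = 0.0191837
SE(x̄_st) = √0.0191837 = 0.138505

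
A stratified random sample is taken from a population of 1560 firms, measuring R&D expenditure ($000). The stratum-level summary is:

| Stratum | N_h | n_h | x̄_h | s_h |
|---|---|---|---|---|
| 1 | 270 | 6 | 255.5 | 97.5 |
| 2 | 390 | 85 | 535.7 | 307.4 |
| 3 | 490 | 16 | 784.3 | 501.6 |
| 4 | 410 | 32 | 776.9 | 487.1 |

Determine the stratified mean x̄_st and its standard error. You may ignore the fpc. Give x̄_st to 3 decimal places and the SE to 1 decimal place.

x̄_st = Σ W_h x̄_h = (270·255.5 + 390·535.7 + 490·784.3 + 410·776.9)/1560 = 628.68205
V̂(x̄_st) = Σ W_h² s_h²/n_h, with W_h = N_h/N and N = 1560:
  stratum 1: (270/1560)²·97.5²/6 = 47.4609
  stratum 2: (390/1560)²·307.4²/85 = 69.4814
  stratum 3: (490/1560)²·501.6²/16 = 1551.45
  stratum 4: (410/1560)²·487.1²/32 = 512.159
V̂(x̄_st) = 2180.55
SE(x̄_st) = √2180.55 = 46.6964

x̄_st ≈ 628.682, SE ≈ 46.7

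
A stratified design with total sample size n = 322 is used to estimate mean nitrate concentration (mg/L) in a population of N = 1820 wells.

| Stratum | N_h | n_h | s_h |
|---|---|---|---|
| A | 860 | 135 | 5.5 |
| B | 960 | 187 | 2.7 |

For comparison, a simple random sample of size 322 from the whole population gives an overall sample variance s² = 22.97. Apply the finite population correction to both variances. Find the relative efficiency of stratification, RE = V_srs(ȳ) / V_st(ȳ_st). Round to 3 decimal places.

V̂(ȳ_st) = Σ W_h² (1 − n_h/N_h) s_h²/n_h, with W_h = N_h/N and N = 1820:
  stratum A: (860/1820)²·(1 − 135/860)·5.5²/135 = 0.0421779
  stratum B: (960/1820)²·(1 − 187/960)·2.7²/187 = 0.00873361
V_st = 0.0509115
V_srs = (1 − 322/1820)·22.97/322 = 0.0587145
Relative efficiency = V_srs / V_st = 0.0587145/0.0509115 = 1.1533

RE ≈ 1.153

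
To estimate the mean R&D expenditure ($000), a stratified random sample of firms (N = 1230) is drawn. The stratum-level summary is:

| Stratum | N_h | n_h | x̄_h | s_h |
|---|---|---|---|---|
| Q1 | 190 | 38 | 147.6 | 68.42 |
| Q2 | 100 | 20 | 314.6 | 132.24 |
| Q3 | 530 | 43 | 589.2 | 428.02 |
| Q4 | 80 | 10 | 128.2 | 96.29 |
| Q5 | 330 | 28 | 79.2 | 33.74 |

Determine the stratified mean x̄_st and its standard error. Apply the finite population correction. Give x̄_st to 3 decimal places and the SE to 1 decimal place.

x̄_st ≈ 331.847, SE ≈ 27.2

x̄_st = Σ W_h x̄_h = (190·147.6 + 100·314.6 + 530·589.2 + 80·128.2 + 330·79.2)/1230 = 331.84715
V̂(x̄_st) = Σ W_h² (1 − n_h/N_h) s_h²/n_h, with W_h = N_h/N and N = 1230:
  stratum Q1: (190/1230)²·(1 − 38/190)·68.42²/38 = 2.35163
  stratum Q2: (100/1230)²·(1 − 20/100)·132.24²/20 = 4.62355
  stratum Q3: (530/1230)²·(1 − 43/530)·428.02²/43 = 726.866
  stratum Q4: (80/1230)²·(1 − 10/80)·96.29²/10 = 3.43194
  stratum Q5: (330/1230)²·(1 − 28/330)·33.74²/28 = 2.6782
V̂(x̄_st) = 739.951
SE(x̄_st) = √739.951 = 27.202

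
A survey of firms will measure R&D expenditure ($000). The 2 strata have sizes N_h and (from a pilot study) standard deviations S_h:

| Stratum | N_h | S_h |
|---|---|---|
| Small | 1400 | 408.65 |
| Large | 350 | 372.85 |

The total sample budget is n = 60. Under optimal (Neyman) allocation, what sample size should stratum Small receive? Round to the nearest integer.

49

Neyman allocation: n_h = n · N_h S_h / Σ N_i S_i, with n = 60.
  stratum Small: N_h·S_h = 1400·408.65 = 572110.00
  stratum Large: N_h·S_h = 350·372.85 = 130497.50
Σ N_h S_h = 702607.50
n for stratum Small = 60·572110.00/702607.50 = 48.856 → 49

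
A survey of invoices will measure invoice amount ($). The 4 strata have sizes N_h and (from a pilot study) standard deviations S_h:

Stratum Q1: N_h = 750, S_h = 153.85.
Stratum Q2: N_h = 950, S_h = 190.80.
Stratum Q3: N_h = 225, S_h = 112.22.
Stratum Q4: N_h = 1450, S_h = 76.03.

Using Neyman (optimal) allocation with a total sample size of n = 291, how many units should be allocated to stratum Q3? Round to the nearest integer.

Neyman allocation: n_h = n · N_h S_h / Σ N_i S_i, with n = 291.
  stratum Q1: N_h·S_h = 750·153.85 = 115387.50
  stratum Q2: N_h·S_h = 950·190.80 = 181260.00
  stratum Q3: N_h·S_h = 225·112.22 = 25249.50
  stratum Q4: N_h·S_h = 1450·76.03 = 110243.50
Σ N_h S_h = 432140.50
n for stratum Q3 = 291·25249.50/432140.50 = 17.003 → 17

17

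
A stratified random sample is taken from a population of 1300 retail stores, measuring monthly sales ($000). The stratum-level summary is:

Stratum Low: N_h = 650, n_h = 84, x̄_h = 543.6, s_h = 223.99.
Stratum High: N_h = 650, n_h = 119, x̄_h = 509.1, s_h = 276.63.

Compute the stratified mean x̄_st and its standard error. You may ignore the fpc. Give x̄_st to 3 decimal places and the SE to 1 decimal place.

x̄_st = Σ W_h x̄_h = (650·543.6 + 650·509.1)/1300 = 526.35000
V̂(x̄_st) = Σ W_h² s_h²/n_h, with W_h = N_h/N and N = 1300:
  stratum Low: (650/1300)²·223.99²/84 = 149.32
  stratum High: (650/1300)²·276.63²/119 = 160.765
V̂(x̄_st) = 310.085
SE(x̄_st) = √310.085 = 17.6092

x̄_st ≈ 526.350, SE ≈ 17.6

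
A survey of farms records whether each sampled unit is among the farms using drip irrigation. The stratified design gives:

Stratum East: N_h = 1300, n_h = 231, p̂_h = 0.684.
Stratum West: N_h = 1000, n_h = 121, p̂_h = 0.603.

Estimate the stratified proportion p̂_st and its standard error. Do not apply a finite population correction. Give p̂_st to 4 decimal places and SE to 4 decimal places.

N = 2300; stratum weights W_h = N_h/N.
p̂_st = Σ W_h p̂_h = (1300·0.684 + 1000·0.603)/2300 = 0.64878
V̂(p̂_st) = Σ W_h² p̂_h(1−p̂_h)/(n_h−1):
  stratum East: (1300/2300)²·0.684·0.316/230 = 0.000300225
  stratum West: (1000/2300)²·0.603·0.397/120 = 0.000377112
V̂(p̂_st) = 0.000677337; SE = √V̂ = 0.0260257

p̂_st ≈ 0.6488, SE ≈ 0.0260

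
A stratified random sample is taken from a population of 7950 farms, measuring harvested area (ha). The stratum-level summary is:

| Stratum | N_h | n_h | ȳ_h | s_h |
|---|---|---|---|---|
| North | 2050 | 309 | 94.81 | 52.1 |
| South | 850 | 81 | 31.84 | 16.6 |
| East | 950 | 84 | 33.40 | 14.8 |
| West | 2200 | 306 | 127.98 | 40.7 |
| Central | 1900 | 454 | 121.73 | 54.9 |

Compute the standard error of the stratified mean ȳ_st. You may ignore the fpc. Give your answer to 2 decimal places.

SE(ȳ_st) ≈ 1.21

V̂(ȳ_st) = Σ W_h² s_h²/n_h, with W_h = N_h/N and N = 7950:
  stratum North: (2050/7950)²·52.1²/309 = 0.584104
  stratum South: (850/7950)²·16.6²/81 = 0.0388897
  stratum East: (950/7950)²·14.8²/84 = 0.0372355
  stratum West: (2200/7950)²·40.7²/306 = 0.414552
  stratum Central: (1900/7950)²·54.9²/454 = 0.379194
V̂(ȳ_st) = 1.45398
SE(ȳ_st) = √1.45398 = 1.20581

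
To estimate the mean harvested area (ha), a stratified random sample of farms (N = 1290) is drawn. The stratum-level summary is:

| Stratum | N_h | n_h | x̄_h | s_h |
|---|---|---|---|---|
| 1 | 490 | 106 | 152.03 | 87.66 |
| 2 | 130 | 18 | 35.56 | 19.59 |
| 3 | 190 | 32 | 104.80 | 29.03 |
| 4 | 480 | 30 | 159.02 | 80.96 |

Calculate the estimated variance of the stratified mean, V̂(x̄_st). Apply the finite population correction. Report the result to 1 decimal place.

V̂(x̄_st) = Σ W_h² (1 − n_h/N_h) s_h²/n_h, with W_h = N_h/N and N = 1290:
  stratum 1: (490/1290)²·(1 − 106/490)·87.66²/106 = 8.19681
  stratum 2: (130/1290)²·(1 − 18/130)·19.59²/18 = 0.186543
  stratum 3: (190/1290)²·(1 − 32/190)·29.03²/32 = 0.475089
  stratum 4: (480/1290)²·(1 − 30/480)·80.96²/30 = 28.3592
V̂(x̄_st) = 37.2177

V̂(x̄_st) ≈ 37.2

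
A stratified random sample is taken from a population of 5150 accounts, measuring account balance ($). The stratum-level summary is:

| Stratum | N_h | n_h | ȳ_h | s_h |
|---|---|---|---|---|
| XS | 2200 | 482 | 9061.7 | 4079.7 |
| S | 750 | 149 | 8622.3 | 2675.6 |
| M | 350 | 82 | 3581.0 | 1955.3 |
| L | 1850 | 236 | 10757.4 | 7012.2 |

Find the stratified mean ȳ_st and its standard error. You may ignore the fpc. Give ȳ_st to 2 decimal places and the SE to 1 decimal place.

ȳ_st = Σ W_h ȳ_h = (2200·9061.7 + 750·8622.3 + 350·3581.0 + 1850·10757.4)/5150 = 9234.36990
V̂(ȳ_st) = Σ W_h² s_h²/n_h, with W_h = N_h/N and N = 5150:
  stratum XS: (2200/5150)²·4079.7²/482 = 6301.45
  stratum S: (750/5150)²·2675.6²/149 = 1018.98
  stratum M: (350/5150)²·1955.3²/82 = 215.345
  stratum L: (1850/5150)²·7012.2²/236 = 26886
V̂(ȳ_st) = 34421.7
SE(ȳ_st) = √34421.7 = 185.531

ȳ_st ≈ 9234.37, SE ≈ 185.5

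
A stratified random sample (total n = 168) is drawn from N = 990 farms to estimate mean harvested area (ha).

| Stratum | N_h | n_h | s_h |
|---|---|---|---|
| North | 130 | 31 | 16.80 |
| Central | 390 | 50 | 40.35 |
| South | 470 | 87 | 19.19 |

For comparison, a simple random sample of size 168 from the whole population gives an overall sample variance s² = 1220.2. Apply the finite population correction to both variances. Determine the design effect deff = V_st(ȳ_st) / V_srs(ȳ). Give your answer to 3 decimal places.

deff ≈ 0.879

V̂(ȳ_st) = Σ W_h² (1 − n_h/N_h) s_h²/n_h, with W_h = N_h/N and N = 990:
  stratum North: (130/990)²·(1 − 31/130)·16.80²/31 = 0.119554
  stratum Central: (390/990)²·(1 − 50/390)·40.35²/50 = 4.40545
  stratum South: (470/990)²·(1 − 87/470)·19.19²/87 = 0.777422
V_st = 5.30243
V_srs = (1 − 168/990)·1220.2/168 = 6.03057
deff = V_st / V_srs = 5.30243/6.03057 = 0.8793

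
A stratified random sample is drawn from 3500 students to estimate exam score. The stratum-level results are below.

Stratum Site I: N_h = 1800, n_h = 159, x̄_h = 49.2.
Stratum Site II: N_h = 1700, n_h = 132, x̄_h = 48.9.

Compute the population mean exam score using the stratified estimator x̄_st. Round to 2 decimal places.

x̄_st ≈ 49.05

N = Σ N_h = 3500. Stratum weights W_h = N_h/N.
x̄_st = (1800·49.2 + 1700·48.9) / 3500 = 49.0543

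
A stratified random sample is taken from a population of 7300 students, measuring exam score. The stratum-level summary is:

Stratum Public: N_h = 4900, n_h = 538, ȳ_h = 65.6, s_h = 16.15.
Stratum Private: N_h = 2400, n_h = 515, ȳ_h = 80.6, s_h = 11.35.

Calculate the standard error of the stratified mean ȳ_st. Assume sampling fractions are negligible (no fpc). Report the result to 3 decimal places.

V̂(ȳ_st) = Σ W_h² s_h²/n_h, with W_h = N_h/N and N = 7300:
  stratum Public: (4900/7300)²·16.15²/538 = 0.218428
  stratum Private: (2400/7300)²·11.35²/515 = 0.0270372
V̂(ȳ_st) = 0.245466
SE(ȳ_st) = √0.245466 = 0.495445

SE(ȳ_st) ≈ 0.495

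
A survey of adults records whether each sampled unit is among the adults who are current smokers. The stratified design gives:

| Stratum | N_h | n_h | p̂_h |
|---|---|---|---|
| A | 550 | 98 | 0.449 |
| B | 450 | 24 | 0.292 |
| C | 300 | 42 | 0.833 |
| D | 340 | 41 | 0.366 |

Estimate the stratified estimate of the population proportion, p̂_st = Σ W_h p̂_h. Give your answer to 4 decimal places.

p̂_st ≈ 0.4590

N = 1640; stratum weights W_h = N_h/N.
p̂_st = Σ W_h p̂_h = (550·0.449 + 450·0.292 + 300·0.833 + 340·0.366)/1640 = 0.45896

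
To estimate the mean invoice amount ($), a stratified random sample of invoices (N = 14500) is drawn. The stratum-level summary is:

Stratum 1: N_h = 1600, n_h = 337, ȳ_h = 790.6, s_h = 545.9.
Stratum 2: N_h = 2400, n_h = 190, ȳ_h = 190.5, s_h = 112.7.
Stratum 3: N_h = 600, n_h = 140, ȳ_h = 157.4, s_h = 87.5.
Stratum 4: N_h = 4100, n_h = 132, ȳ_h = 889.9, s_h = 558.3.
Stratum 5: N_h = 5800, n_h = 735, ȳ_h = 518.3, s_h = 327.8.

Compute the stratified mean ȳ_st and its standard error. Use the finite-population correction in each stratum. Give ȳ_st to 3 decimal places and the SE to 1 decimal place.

ȳ_st = Σ W_h ȳ_h = (1600·790.6 + 2400·190.5 + 600·157.4 + 4100·889.9 + 5800·518.3)/14500 = 584.22966
V̂(ȳ_st) = Σ W_h² (1 − n_h/N_h) s_h²/n_h, with W_h = N_h/N and N = 14500:
  stratum 1: (1600/14500)²·(1 − 337/1600)·545.9²/337 = 8.49931
  stratum 2: (2400/14500)²·(1 − 190/2400)·112.7²/190 = 1.6864
  stratum 3: (600/14500)²·(1 − 140/600)·87.5²/140 = 0.0717895
  stratum 4: (4100/14500)²·(1 − 132/4100)·558.3²/132 = 182.718
  stratum 5: (5800/14500)²·(1 − 735/5800)·327.8²/735 = 20.4269
V̂(ȳ_st) = 213.402
SE(ȳ_st) = √213.402 = 14.6083

ȳ_st ≈ 584.230, SE ≈ 14.6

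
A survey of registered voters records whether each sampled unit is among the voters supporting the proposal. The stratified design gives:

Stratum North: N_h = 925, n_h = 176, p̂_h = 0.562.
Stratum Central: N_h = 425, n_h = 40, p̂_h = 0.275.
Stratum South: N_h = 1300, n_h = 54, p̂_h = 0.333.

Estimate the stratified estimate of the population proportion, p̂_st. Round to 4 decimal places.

N = 2650; stratum weights W_h = N_h/N.
p̂_st = Σ W_h p̂_h = (925·0.562 + 425·0.275 + 1300·0.333)/2650 = 0.40363

p̂_st ≈ 0.4036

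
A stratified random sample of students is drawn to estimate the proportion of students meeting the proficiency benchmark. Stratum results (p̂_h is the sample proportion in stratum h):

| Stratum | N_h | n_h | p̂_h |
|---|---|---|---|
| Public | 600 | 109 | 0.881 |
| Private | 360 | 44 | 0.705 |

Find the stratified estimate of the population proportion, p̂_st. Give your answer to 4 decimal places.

p̂_st ≈ 0.8150

N = 960; stratum weights W_h = N_h/N.
p̂_st = Σ W_h p̂_h = (600·0.881 + 360·0.705)/960 = 0.81500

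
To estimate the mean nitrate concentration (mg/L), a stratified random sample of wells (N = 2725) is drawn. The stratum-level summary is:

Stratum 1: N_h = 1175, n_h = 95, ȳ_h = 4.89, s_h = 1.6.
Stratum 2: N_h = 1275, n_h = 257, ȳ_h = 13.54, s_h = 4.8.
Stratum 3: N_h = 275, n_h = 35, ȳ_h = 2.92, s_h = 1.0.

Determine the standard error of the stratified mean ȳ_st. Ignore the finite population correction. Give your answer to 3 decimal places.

V̂(ȳ_st) = Σ W_h² s_h²/n_h, with W_h = N_h/N and N = 2725:
  stratum 1: (1175/2725)²·1.6²/95 = 0.00501025
  stratum 2: (1275/2725)²·4.8²/257 = 0.0196262
  stratum 3: (275/2725)²·1.0²/35 = 0.000290981
V̂(ȳ_st) = 0.0249274
SE(ȳ_st) = √0.0249274 = 0.157884

SE(ȳ_st) ≈ 0.158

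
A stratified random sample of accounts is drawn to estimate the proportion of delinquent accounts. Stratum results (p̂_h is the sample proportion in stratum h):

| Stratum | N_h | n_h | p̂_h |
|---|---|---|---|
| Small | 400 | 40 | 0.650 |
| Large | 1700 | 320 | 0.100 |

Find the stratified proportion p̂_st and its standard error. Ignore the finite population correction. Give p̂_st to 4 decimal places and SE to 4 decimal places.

N = 2100; stratum weights W_h = N_h/N.
p̂_st = Σ W_h p̂_h = (400·0.650 + 1700·0.100)/2100 = 0.20476
V̂(p̂_st) = Σ W_h² p̂_h(1−p̂_h)/(n_h−1):
  stratum Small: (400/2100)²·0.650·0.350/39 = 0.00021164
  stratum Large: (1700/2100)²·0.100·0.900/319 = 0.000184889
V̂(p̂_st) = 0.000396529; SE = √V̂ = 0.019913

p̂_st ≈ 0.2048, SE ≈ 0.0199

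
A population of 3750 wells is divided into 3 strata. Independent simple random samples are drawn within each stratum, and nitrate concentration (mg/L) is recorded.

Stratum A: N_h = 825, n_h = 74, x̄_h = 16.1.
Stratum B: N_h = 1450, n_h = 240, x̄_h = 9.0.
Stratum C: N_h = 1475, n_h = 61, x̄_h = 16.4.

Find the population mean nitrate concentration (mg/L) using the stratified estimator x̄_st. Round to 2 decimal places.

x̄_st ≈ 13.47

N = Σ N_h = 3750. Stratum weights W_h = N_h/N.
x̄_st = (825·16.1 + 1450·9.0 + 1475·16.4) / 3750 = 13.4727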